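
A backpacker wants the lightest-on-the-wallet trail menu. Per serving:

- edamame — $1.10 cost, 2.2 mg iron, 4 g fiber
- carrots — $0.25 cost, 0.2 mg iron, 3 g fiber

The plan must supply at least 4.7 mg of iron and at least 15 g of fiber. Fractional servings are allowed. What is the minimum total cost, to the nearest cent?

$2.72

The cheapest plan sits at a corner of the feasible region — with two constraints it uses at most two foods.
edamame only: max(4.7/2.2, 15/4) = 3.75 servings → $4.12.
carrots only: max(4.7/0.2, 15/3) = 23.5 servings → $5.88.
edamame + carrots with both tight: 1.914 servings and 2.448 servings → $2.72.
The minimum over all feasible corners is $2.72.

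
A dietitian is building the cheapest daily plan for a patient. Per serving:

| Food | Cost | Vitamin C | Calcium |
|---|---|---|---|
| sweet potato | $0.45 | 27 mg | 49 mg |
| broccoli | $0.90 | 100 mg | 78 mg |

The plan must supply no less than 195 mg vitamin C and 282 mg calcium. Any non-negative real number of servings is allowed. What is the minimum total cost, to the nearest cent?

sweet potato only: max(195/27, 282/49) = 7.222 servings → $3.25.
broccoli only: max(195/100, 282/78) = 3.615 servings → $3.25.
sweet potato + broccoli with both tight: 4.649 servings and 0.6947 servings → $2.72.
The minimum over all feasible corners is $2.72.

$2.72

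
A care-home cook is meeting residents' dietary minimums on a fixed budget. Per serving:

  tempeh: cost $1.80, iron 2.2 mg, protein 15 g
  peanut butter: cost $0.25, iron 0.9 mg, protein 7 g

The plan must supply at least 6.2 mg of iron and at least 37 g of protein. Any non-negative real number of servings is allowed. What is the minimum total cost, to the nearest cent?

$1.72

A basic optimal solution has at most two foods positive. Try each food alone and each pair with both targets met exactly.
tempeh only: max(6.2/2.2, 37/15) = 2.818 servings → $5.07.
peanut butter only: max(6.2/0.9, 37/7) = 6.889 servings → $1.72.
tempeh + peanut butter: intersection lies outside the first quadrant.
So the least-cost plan costs $1.72.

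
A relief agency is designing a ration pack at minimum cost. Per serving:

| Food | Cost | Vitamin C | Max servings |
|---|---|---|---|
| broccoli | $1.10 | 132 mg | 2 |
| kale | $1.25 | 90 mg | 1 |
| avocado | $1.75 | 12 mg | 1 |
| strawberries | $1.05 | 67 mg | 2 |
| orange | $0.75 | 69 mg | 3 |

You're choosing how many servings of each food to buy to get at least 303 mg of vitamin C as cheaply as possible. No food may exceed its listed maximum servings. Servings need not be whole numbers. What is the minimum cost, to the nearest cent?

$2.62

Cost per mg of vitamin C: broccoli $0.0083, orange $0.0109, kale $0.0139, strawberries $0.0157, avocado $0.1458.
Take 2 servings of broccoli: +264.0 mg vitamin C for $2.20 (total $2.20, still need 39.0 mg).
Take 0.5652 servings of orange: +39.0 mg vitamin C for $0.42 (total $2.62, still need 0.0 mg).
Filling from the cheapest source first is optimal under one linear minimum: $2.62.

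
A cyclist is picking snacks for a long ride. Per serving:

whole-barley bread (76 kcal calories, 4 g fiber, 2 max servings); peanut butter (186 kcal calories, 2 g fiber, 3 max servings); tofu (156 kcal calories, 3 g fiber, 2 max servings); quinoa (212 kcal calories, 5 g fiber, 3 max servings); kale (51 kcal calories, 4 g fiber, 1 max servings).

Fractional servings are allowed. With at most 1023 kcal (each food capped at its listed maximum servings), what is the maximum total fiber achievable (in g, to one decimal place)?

30.5 g

Fiber per kcal: kale 0.07843, whole-barley bread 0.05263, quinoa 0.02358, tofu 0.01923, peanut butter 0.01075.
Take 1 serving of kale: uses 51 kcal, +4.0 g fiber (running total 4.0 g).
Take 2 servings of whole-barley bread: uses 152 kcal, +8.0 g fiber (running total 12.0 g).
Take 3 servings of quinoa: uses 636 kcal, +15.0 g fiber (running total 27.0 g).
Take 1.179 servings of tofu: uses 184 kcal, +3.5 g fiber (running total 30.5 g).
Filling greedily by fiber-per-kcal is optimal for one linear limit, giving 30.5 g.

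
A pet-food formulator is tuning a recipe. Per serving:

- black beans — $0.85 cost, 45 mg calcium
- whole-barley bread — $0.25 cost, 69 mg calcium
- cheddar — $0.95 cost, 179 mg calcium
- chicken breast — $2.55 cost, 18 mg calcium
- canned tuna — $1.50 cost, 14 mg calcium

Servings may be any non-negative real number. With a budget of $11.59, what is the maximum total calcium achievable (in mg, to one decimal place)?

Calcium per dollar: whole-barley bread 276, cheddar 188.4, black beans 52.94, canned tuna 9.333, chicken breast 7.059.
With no serving limits, spend the whole cost allowance on whole-barley bread: $11.59 / $0.25 × 69 mg = 3198.8 mg.

3198.8 mg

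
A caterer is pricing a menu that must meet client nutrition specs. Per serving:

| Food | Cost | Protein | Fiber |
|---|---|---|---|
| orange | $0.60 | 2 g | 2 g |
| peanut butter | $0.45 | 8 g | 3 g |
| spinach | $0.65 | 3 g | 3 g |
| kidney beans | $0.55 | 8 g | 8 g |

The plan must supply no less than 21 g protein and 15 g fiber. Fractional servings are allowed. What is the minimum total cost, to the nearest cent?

$1.32

orange only: max(21/2, 15/2) = 10.5 servings → $6.30.
peanut butter only: max(21/8, 15/3) = 5 servings → $2.25.
spinach only: max(21/3, 15/3) = 7 servings → $4.55.
kidney beans only: max(21/8, 15/8) = 2.625 servings → $1.44.
orange + peanut butter with both tight: 5.7 servings and 1.2 servings → $3.96.
orange + spinach (both tight): parallel constraints — no distinct corner.
orange + kidney beans (both tight): parallel constraints — no distinct corner.
peanut butter + spinach with both tight: 1.2 servings and 3.8 servings → $3.01.
peanut butter + kidney beans with both tight: 1.2 servings and 1.425 servings → $1.32.
spinach + kidney beans (both tight): parallel constraints — no distinct corner.
So the least-cost plan costs $1.32.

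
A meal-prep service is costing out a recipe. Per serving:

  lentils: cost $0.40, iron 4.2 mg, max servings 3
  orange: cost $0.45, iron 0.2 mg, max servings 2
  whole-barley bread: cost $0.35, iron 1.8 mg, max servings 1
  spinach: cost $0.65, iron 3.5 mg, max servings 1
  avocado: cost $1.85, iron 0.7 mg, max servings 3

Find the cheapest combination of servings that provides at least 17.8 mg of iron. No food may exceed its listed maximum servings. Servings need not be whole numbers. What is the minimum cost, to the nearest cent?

Cost per mg of iron: lentils $0.0952, spinach $0.1857, whole-barley bread $0.1944, orange $2.2500, avocado $2.6429.
Take 3 servings of lentils: +12.6 mg iron for $1.20 (total $1.20, still need 5.2 mg).
Take 1 serving of spinach: +3.5 mg iron for $0.65 (total $1.85, still need 1.7 mg).
Take 0.9444 servings of whole-barley bread: +1.7 mg iron for $0.33 (total $2.18, still need 0.0 mg).
Filling from the cheapest source first is optimal under one linear minimum: $2.18.

$2.18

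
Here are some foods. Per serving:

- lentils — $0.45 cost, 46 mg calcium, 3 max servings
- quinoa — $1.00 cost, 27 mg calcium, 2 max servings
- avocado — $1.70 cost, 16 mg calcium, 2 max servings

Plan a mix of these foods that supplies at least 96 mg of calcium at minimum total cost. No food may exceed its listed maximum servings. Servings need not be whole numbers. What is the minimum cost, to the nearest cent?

Cost per mg of calcium: lentils $0.0098, quinoa $0.0370, avocado $0.1062.
Take 2.087 servings of lentils: +96.0 mg calcium for $0.94 (total $0.94, still need 0.0 mg).
Filling from the cheapest source first is optimal under one linear minimum: $0.94.

$0.94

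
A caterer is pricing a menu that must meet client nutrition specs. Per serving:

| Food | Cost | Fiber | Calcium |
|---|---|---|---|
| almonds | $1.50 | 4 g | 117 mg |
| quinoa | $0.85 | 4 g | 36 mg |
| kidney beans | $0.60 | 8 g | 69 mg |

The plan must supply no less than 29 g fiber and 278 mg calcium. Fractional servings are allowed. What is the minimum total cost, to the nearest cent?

$2.42

At the optimum either one food covers both requirements or two foods hit both targets exactly; no other combination can be cheaper.
almonds only: max(29/4, 278/117) = 7.25 servings → $10.88.
quinoa only: max(29/4, 278/36) = 7.722 servings → $6.56.
kidney beans only: max(29/8, 278/69) = 4.029 servings → $2.42.
almonds + quinoa with both tight: 0.2099 servings and 7.04 servings → $6.30.
almonds + kidney beans with both tight: 0.3379 servings and 3.456 servings → $2.58.
quinoa + kidney beans: intersection lies outside the first quadrant.
The minimum over all feasible corners is $2.42.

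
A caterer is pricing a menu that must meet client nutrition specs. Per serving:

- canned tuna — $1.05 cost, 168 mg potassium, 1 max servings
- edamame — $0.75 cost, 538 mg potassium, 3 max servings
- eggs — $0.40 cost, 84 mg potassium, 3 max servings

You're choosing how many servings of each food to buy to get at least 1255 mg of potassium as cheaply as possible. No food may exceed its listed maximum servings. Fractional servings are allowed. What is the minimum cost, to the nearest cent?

$1.75

Cost per mg of potassium: edamame $0.0014, eggs $0.0048, canned tuna $0.0063.
Take 2.333 servings of edamame: +1255.0 mg potassium for $1.75 (total $1.75, still need 0.0 mg).
Filling from the cheapest source first is optimal under one linear minimum: $1.75.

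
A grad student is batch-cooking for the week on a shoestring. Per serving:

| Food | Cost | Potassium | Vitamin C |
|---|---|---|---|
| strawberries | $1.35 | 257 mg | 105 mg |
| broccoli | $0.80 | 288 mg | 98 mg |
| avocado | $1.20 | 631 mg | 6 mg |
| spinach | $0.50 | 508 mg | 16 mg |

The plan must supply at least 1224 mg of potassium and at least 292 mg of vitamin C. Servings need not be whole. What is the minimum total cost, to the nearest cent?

$2.68

An LP optimum is at a vertex; with two nutrient constraints at most two foods are used. Check each candidate.
strawberries only: max(1224/257, 292/105) = 4.763 servings → $6.43.
broccoli only: max(1224/288, 292/98) = 4.25 servings → $3.40.
avocado only: max(1224/631, 292/6) = 48.67 servings → $58.40.
spinach only: max(1224/508, 292/16) = 18.25 servings → $9.12.
strawberries + broccoli: intersection lies outside the first quadrant.
strawberries + avocado with both tight: 2.734 servings and 0.8264 servings → $4.68.
strawberries + spinach with both tight: 2.615 servings and 1.086 servings → $4.07.
broccoli + avocado with both tight: 2.943 servings and 0.5965 servings → $3.07.
broccoli + spinach with both tight: 2.85 servings and 0.7937 servings → $2.68.
avocado + spinach: intersection lies outside the first quadrant.
Cheapest feasible corner: $2.68.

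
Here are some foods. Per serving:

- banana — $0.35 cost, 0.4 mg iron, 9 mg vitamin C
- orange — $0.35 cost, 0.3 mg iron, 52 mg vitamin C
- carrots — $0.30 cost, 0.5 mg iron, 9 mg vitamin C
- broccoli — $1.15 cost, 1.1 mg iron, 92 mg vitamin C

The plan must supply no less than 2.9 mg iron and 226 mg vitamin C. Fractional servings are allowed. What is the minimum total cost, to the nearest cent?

At the optimum either one food covers both requirements or two foods hit both targets exactly; no other combination can be cheaper.
banana only: max(2.9/0.4, 226/9) = 25.11 servings → $8.79.
orange only: max(2.9/0.3, 226/52) = 9.667 servings → $3.38.
carrots only: max(2.9/0.5, 226/9) = 25.11 servings → $7.53.
broccoli only: max(2.9/1.1, 226/92) = 2.636 servings → $3.03.
banana + orange with both tight: 4.586 servings and 3.552 servings → $2.85.
banana + carrots with both targets exact would need a negative amount; discard.
banana + broccoli with both tight: 0.6766 servings and 2.39 servings → $2.99.
orange + carrots with both tight: 3.73 servings and 3.562 servings → $2.37.
orange + broccoli: intersection lies outside the first quadrant.
carrots + broccoli with both tight: 0.5042 servings and 2.407 servings → $2.92.
The minimum over all feasible corners is $2.37.

$2.37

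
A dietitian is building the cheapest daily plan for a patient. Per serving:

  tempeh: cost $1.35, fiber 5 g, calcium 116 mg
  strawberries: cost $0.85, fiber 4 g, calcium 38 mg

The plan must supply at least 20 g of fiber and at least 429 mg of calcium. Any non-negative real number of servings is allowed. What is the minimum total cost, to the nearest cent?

tempeh only: max(20/5, 429/116) = 4 servings → $5.40.
strawberries only: max(20/4, 429/38) = 11.29 servings → $9.60.
tempeh + strawberries with both tight: 3.489 servings and 0.6387 servings → $5.25.
So the least-cost plan costs $5.25.

$5.25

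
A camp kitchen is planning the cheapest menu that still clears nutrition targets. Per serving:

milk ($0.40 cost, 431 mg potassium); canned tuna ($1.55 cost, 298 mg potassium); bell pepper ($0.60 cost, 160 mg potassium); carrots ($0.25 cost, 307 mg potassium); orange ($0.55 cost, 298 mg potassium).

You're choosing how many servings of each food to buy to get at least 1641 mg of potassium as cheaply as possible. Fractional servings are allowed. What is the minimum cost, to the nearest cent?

Cost per mg of potassium: carrots $0.0008, milk $0.0009, orange $0.0018, bell pepper $0.0037, canned tuna $0.0052.
With no serving limits, use only carrots: 1641 mg / 307 mg = 5.345 servings × $0.25 = $1.34.

$1.34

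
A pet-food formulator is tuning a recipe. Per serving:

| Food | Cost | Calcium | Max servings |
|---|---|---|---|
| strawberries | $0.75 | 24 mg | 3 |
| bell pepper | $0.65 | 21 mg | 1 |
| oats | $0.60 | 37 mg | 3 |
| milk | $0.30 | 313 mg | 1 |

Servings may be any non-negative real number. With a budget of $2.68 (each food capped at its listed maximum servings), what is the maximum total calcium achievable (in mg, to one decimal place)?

442.7 mg

Calcium per dollar: milk 1043, oats 61.67, bell pepper 32.31, strawberries 32.
Take 1 serving of milk: spends $0.30, +313.0 mg calcium (running total 313.0 mg).
Take 3 servings of oats: spends $1.80, +111.0 mg calcium (running total 424.0 mg).
Take 0.8923 servings of bell pepper: spends $0.58, +18.7 mg calcium (running total 442.7 mg).
Greedy by best ratio exhausts the cost allowance optimally: 442.7 mg.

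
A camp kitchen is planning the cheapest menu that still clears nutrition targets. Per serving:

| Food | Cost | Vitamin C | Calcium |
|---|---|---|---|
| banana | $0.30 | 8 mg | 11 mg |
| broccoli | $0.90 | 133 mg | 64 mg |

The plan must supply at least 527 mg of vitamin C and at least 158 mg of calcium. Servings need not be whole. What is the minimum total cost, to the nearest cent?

An LP optimum is at a vertex; with two nutrient constraints at most two foods are used. Check each candidate.
banana only: max(527/8, 158/11) = 65.88 servings → $19.76.
broccoli only: max(527/133, 158/64) = 3.962 servings → $3.57.
banana + broccoli: the both-tight solution has a negative serving — not a feasible corner.
So the least-cost plan costs $3.57.

$3.57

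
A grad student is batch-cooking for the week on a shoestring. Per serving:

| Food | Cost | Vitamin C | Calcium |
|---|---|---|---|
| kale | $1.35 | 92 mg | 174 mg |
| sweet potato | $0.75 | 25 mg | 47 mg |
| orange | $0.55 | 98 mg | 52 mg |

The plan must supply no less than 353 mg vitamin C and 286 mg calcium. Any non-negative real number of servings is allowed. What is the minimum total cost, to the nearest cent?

With two linear requirements the optimum uses one or two foods; enumerate the corners.
kale only: max(353/92, 286/174) = 3.837 servings → $5.18.
sweet potato only: max(353/25, 286/47) = 14.12 servings → $10.59.
orange only: max(353/98, 286/52) = 5.5 servings → $3.02.
kale + sweet potato: intersection lies outside the first quadrant.
kale + orange with both tight: 0.7884 servings and 2.862 servings → $2.64.
sweet potato + orange with both tight: 2.926 servings and 2.856 servings → $3.76.
The minimum over all feasible corners is $2.64.

$2.64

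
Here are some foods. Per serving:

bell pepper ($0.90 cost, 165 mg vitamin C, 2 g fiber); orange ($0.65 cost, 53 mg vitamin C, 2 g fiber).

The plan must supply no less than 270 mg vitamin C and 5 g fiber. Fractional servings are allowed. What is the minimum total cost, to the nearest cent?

This is a tiny linear program; its minimum lies at a vertex of the feasible set. List the vertices and price them.
bell pepper only: max(270/165, 5/2) = 2.5 servings → $2.25.
orange only: max(270/53, 5/2) = 5.094 servings → $3.31.
bell pepper + orange with both tight: 1.228 servings and 1.272 servings → $1.93.
So the least-cost plan costs $1.93.

$1.93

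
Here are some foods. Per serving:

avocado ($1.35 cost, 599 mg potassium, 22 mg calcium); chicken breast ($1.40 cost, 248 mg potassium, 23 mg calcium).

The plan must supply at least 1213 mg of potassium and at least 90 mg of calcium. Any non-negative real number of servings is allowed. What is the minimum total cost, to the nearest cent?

$5.49

At the optimum either one food covers both requirements or two foods hit both targets exactly; no other combination can be cheaper.
avocado only: max(1213/599, 90/22) = 4.091 servings → $5.52.
chicken breast only: max(1213/248, 90/23) = 4.891 servings → $6.85.
avocado + chicken breast with both tight: 0.6705 servings and 3.272 servings → $5.49.
So the least-cost plan costs $5.49.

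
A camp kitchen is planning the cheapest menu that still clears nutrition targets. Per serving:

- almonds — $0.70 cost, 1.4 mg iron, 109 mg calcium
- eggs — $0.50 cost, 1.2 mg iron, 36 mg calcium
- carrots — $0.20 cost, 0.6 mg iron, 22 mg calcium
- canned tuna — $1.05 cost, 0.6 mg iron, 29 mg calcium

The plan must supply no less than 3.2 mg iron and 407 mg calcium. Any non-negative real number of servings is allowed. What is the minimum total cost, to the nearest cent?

$2.61

With two linear requirements the optimum uses one or two foods; enumerate the corners.
almonds only: max(3.2/1.4, 407/109) = 3.734 servings → $2.61.
eggs only: max(3.2/1.2, 407/36) = 11.31 servings → $5.65.
carrots only: max(3.2/0.6, 407/22) = 18.5 servings → $3.70.
canned tuna only: max(3.2/0.6, 407/29) = 14.03 servings → $14.74.
almonds + eggs: the both-tight solution has a negative serving — not a feasible corner.
almonds + carrots with both targets exact would need a negative amount; discard.
almonds + canned tuna: the both-tight solution has a negative serving — not a feasible corner.
eggs + carrots: the both-tight solution has a negative serving — not a feasible corner.
eggs + canned tuna with both targets exact would need a negative amount; discard.
carrots + canned tuna with both targets exact would need a negative amount; discard.
Cheapest feasible corner: $2.61.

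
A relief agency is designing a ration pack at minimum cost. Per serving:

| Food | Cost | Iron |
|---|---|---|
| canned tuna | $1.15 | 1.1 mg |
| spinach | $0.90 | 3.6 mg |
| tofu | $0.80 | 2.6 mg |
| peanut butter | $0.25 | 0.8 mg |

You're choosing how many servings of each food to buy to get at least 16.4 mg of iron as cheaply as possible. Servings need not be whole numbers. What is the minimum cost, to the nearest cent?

Cost per mg of iron: spinach $0.2500, tofu $0.3077, peanut butter $0.3125, canned tuna $1.0455.
With no serving limits, use only spinach: 16.4 mg / 3.6 mg = 4.556 servings × $0.90 = $4.10.

$4.10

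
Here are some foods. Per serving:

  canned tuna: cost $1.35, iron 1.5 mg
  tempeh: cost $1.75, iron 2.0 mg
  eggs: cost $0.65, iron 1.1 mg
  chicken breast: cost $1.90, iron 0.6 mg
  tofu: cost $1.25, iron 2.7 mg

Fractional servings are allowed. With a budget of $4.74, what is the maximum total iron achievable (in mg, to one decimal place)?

10.2 mg

Iron per dollar: tofu 2.16, eggs 1.692, tempeh 1.143, canned tuna 1.111, chicken breast 0.3158.
With no serving limits, spend the whole cost allowance on tofu: $4.74 / $1.25 × 2.7 mg = 10.2 mg.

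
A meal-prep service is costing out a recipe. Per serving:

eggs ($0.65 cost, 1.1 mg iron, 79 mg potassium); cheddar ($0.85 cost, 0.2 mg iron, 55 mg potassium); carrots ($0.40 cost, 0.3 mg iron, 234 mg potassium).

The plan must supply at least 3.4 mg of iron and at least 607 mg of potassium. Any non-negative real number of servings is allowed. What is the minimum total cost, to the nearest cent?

$2.39

The cheapest plan sits at a corner of the feasible region — with two constraints it uses at most two foods.
eggs only: max(3.4/1.1, 607/79) = 7.684 servings → $4.99.
cheddar only: max(3.4/0.2, 607/55) = 17 servings → $14.45.
carrots only: max(3.4/0.3, 607/234) = 11.33 servings → $4.53.
eggs + cheddar with both tight: 1.468 servings and 8.928 servings → $8.54.
eggs + carrots with both tight: 2.625 servings and 1.708 servings → $2.39.
cheddar + carrots with both targets exact would need a negative amount; discard.
So the least-cost plan costs $2.39.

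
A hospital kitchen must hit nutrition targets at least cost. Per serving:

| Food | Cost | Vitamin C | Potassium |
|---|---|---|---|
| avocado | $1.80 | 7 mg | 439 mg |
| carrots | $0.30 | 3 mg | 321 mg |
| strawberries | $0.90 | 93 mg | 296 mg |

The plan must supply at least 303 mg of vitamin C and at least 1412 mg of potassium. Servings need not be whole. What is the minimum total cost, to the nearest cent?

Compare the cost at each extreme point of the feasible region.
avocado only: max(303/7, 1412/439) = 43.29 servings → $77.91.
carrots only: max(303/3, 1412/321) = 101 servings → $30.30.
strawberries only: max(303/93, 1412/296) = 4.77 servings → $4.29.
avocado + carrots: the both-tight solution has a negative serving — not a feasible corner.
avocado + strawberries with both tight: 1.074 servings and 3.177 servings → $4.79.
carrots + strawberries with both tight: 1.437 servings and 3.212 servings → $3.32.
So the least-cost plan costs $3.32.

$3.32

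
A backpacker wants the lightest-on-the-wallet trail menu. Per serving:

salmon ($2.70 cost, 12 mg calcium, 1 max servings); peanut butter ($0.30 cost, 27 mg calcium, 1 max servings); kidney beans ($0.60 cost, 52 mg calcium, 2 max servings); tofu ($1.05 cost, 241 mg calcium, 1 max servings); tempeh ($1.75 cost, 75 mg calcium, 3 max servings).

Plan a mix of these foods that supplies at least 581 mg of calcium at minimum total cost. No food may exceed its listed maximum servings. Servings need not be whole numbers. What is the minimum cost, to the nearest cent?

$7.43

Cost per mg of calcium: tofu $0.0044, peanut butter $0.0111, kidney beans $0.0115, tempeh $0.0233, salmon $0.2250.
Take 1 serving of tofu: +241.0 mg calcium for $1.05 (total $1.05, still need 340.0 mg).
Take 1 serving of peanut butter: +27.0 mg calcium for $0.30 (total $1.35, still need 313.0 mg).
Take 2 servings of kidney beans: +104.0 mg calcium for $1.20 (total $2.55, still need 209.0 mg).
Take 2.787 servings of tempeh: +209.0 mg calcium for $4.88 (total $7.43, still need 0.0 mg).
Greedy by cheapest-per-mg is optimal for a single linear constraint, so the minimum cost is $7.43.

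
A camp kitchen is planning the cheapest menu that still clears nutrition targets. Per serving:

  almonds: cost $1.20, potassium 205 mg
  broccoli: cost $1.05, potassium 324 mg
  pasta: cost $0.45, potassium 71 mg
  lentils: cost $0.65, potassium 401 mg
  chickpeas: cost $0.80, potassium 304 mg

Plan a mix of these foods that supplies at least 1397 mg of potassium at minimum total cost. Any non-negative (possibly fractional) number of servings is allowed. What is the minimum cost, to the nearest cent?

$2.26

Cost per mg of potassium: lentils $0.0016, chickpeas $0.0026, broccoli $0.0032, almonds $0.0059, pasta $0.0063.
With no serving limits, use only lentils: 1397 mg / 401 mg = 3.484 servings × $0.65 = $2.26.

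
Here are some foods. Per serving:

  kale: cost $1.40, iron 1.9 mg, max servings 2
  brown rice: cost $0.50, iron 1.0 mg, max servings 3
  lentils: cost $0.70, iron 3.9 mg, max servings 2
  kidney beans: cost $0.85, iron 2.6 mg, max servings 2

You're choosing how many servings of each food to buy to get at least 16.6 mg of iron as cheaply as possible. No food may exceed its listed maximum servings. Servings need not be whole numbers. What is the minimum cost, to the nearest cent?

Cost per mg of iron: lentils $0.1795, kidney beans $0.3269, brown rice $0.5000, kale $0.7368.
Take 2 servings of lentils: +7.8 mg iron for $1.40 (total $1.40, still need 8.8 mg).
Take 2 servings of kidney beans: +5.2 mg iron for $1.70 (total $3.10, still need 3.6 mg).
Take 3 servings of brown rice: +3.0 mg iron for $1.50 (total $4.60, still need 0.6 mg).
Take 0.3158 servings of kale: +0.6 mg iron for $0.44 (total $5.04, still need 0.0 mg).
Greedy by cheapest-per-mg is optimal for a single linear constraint, so the minimum cost is $5.04.

$5.04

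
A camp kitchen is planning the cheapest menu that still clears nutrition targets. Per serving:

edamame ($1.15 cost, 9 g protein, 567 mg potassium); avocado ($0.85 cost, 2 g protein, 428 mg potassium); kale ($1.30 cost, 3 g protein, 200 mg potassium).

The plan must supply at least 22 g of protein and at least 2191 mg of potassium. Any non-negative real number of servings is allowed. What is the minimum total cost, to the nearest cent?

$4.40

For a min-cost LP with two ≥-constraints, a basic feasible solution has at most two positive variables.
edamame only: max(22/9, 2191/567) = 3.864 servings → $4.44.
avocado only: max(22/2, 2191/428) = 11 servings → $9.35.
kale only: max(22/3, 2191/200) = 10.96 servings → $14.24.
edamame + avocado with both tight: 1.852 servings and 2.666 servings → $4.40.
edamame + kale: intersection lies outside the first quadrant.
avocado + kale with both tight: 2.458 servings and 5.695 servings → $9.49.
So the least-cost plan costs $4.40.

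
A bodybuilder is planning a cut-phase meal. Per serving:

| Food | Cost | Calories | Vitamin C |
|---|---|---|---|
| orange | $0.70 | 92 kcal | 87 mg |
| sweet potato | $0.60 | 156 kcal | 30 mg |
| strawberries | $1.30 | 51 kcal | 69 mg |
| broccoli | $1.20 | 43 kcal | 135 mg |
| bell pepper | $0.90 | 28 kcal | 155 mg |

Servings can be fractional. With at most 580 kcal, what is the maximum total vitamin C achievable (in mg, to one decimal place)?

3210.7 mg

Vitamin C per kcal: bell pepper 5.536, broccoli 3.14, strawberries 1.353, orange 0.9457, sweet potato 0.1923.
With no serving limits, spend the whole calories allowance on bell pepper: 580 kcal / 28 kcal × 155 mg = 3210.7 mg.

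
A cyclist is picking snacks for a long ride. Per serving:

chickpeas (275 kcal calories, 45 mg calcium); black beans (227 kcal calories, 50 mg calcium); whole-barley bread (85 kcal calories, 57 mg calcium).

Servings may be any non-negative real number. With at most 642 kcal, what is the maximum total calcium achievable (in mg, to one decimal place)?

430.5 mg

Calcium per kcal: whole-barley bread 0.6706, black beans 0.2203, chickpeas 0.1636.
With no serving limits, spend the whole calories allowance on whole-barley bread: 642 kcal / 85 kcal × 57 mg = 430.5 mg.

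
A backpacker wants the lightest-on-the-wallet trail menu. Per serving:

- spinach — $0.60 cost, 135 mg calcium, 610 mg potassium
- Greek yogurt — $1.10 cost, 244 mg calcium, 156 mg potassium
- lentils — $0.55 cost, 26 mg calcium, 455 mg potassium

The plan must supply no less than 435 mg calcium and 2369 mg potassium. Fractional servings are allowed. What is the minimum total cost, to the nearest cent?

For a min-cost LP with two ≥-constraints, a basic feasible solution has at most two positive variables.
spinach only: max(435/135, 2369/610) = 3.884 servings → $2.33.
Greek yogurt only: max(435/244, 2369/156) = 15.19 servings → $16.70.
lentils only: max(435/26, 2369/455) = 16.73 servings → $9.20.
spinach + Greek yogurt: the both-tight solution has a negative serving — not a feasible corner.
spinach + lentils with both tight: 2.992 servings and 1.195 servings → $2.45.
Greek yogurt + lentils with both tight: 1.275 servings and 4.77 servings → $4.03.
So the least-cost plan costs $2.33.

$2.33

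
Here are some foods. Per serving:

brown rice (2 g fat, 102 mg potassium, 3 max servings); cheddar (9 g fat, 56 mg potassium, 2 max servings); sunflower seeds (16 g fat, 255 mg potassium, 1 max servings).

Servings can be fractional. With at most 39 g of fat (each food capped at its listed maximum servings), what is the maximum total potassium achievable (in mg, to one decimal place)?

666.8 mg

Potassium per g fat: brown rice 51, sunflower seeds 15.94, cheddar 6.222.
Take 3 servings of brown rice: uses 6 g fat, +306.0 mg potassium (running total 306.0 mg).
Take 1 serving of sunflower seeds: uses 16 g fat, +255.0 mg potassium (running total 561.0 mg).
Take 1.889 servings of cheddar: uses 17 g fat, +105.8 mg potassium (running total 666.8 mg).
Filling greedily by potassium-per-g fat is optimal for one linear limit, giving 666.8 mg.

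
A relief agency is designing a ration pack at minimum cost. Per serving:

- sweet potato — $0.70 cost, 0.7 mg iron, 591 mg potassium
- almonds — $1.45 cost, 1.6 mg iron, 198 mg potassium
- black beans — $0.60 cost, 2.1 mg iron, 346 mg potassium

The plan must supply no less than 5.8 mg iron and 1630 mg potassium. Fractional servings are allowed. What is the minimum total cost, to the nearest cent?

$2.37

An LP optimum is at a vertex; with two nutrient constraints at most two foods are used. Check each candidate.
sweet potato only: max(5.8/0.7, 1630/591) = 8.286 servings → $5.80.
almonds only: max(5.8/1.6, 1630/198) = 8.232 servings → $11.94.
black beans only: max(5.8/2.1, 1630/346) = 4.711 servings → $2.83.
sweet potato + almonds with both tight: 1.809 servings and 2.834 servings → $5.37.
sweet potato + black beans with both tight: 1.418 servings and 2.289 servings → $2.37.
almonds + black beans with both targets exact would need a negative amount; discard.
So the least-cost plan costs $2.37.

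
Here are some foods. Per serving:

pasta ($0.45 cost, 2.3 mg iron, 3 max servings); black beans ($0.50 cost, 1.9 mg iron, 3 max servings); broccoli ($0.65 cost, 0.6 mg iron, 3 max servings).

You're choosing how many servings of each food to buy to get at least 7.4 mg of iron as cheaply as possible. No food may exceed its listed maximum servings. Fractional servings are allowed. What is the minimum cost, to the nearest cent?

Cost per mg of iron: pasta $0.1957, black beans $0.2632, broccoli $1.0833.
Take 3 servings of pasta: +6.9 mg iron for $1.35 (total $1.35, still need 0.5 mg).
Take 0.2632 servings of black beans: +0.5 mg iron for $0.13 (total $1.48, still need 0.0 mg).
Filling from the cheapest source first is optimal under one linear minimum: $1.48.

$1.48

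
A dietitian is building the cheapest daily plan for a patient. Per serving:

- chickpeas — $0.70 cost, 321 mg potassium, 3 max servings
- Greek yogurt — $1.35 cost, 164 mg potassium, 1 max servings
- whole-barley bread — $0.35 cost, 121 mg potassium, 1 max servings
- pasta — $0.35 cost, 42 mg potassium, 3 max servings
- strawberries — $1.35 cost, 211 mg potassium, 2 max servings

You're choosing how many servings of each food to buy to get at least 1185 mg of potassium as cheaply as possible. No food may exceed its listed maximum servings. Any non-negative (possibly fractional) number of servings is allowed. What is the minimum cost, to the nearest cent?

Cost per mg of potassium: chickpeas $0.0022, whole-barley bread $0.0029, strawberries $0.0064, Greek yogurt $0.0082, pasta $0.0083.
Take 3 servings of chickpeas: +963.0 mg potassium for $2.10 (total $2.10, still need 222.0 mg).
Take 1 serving of whole-barley bread: +121.0 mg potassium for $0.35 (total $2.45, still need 101.0 mg).
Take 0.4787 servings of strawberries: +101.0 mg potassium for $0.65 (total $3.10, still need 0.0 mg).
Filling from the cheapest source first is optimal under one linear minimum: $3.10.

$3.10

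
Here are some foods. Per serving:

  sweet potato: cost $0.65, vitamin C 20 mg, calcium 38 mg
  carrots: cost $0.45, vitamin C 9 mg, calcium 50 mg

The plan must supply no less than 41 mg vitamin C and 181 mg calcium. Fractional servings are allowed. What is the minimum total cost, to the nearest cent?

$1.83

With two linear requirements the optimum uses one or two foods; enumerate the corners.
sweet potato only: max(41/20, 181/38) = 4.763 servings → $3.10.
carrots only: max(41/9, 181/50) = 4.556 servings → $2.05.
sweet potato + carrots with both tight: 0.6398 servings and 3.134 servings → $1.83.
So the least-cost plan costs $1.83.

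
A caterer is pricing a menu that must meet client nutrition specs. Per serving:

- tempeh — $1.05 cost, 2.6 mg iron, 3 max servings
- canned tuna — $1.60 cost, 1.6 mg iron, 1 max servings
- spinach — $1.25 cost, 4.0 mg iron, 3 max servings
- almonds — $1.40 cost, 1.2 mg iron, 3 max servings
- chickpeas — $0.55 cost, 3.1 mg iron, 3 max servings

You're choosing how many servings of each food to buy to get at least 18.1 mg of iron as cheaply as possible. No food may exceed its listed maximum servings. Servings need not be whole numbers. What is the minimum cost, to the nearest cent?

$4.40

Cost per mg of iron: chickpeas $0.1774, spinach $0.3125, tempeh $0.4038, canned tuna $1.0000, almonds $1.1667.
Take 3 servings of chickpeas: +9.3 mg iron for $1.65 (total $1.65, still need 8.8 mg).
Take 2.2 servings of spinach: +8.8 mg iron for $2.75 (total $4.40, still need 0.0 mg).
Greedy by cheapest-per-mg is optimal for a single linear constraint, so the minimum cost is $4.40.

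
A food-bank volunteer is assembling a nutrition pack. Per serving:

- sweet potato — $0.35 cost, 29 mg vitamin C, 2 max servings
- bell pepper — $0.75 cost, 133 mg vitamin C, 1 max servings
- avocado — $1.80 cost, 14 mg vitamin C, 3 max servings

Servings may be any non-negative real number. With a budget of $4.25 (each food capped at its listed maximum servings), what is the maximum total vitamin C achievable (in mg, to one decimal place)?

Vitamin C per dollar: bell pepper 177.3, sweet potato 82.86, avocado 7.778.
Take 1 serving of bell pepper: spends $0.75, +133.0 mg vitamin C (running total 133.0 mg).
Take 2 servings of sweet potato: spends $0.70, +58.0 mg vitamin C (running total 191.0 mg).
Take 1.556 servings of avocado: spends $2.80, +21.8 mg vitamin C (running total 212.8 mg).
Filling greedily by vitamin C-per-dollar is optimal for one linear limit, giving 212.8 mg.

212.8 mg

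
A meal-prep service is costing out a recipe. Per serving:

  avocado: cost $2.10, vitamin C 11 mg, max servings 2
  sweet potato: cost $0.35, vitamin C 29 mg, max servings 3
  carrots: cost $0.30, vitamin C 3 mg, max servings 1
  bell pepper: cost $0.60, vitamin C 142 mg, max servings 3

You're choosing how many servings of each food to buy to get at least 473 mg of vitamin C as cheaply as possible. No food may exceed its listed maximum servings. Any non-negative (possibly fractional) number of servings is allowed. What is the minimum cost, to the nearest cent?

Cost per mg of vitamin C: bell pepper $0.0042, sweet potato $0.0121, carrots $0.1000, avocado $0.1909.
Take 3 servings of bell pepper: +426.0 mg vitamin C for $1.80 (total $1.80, still need 47.0 mg).
Take 1.621 servings of sweet potato: +47.0 mg vitamin C for $0.57 (total $2.37, still need 0.0 mg).
Filling from the cheapest source first is optimal under one linear minimum: $2.37.

$2.37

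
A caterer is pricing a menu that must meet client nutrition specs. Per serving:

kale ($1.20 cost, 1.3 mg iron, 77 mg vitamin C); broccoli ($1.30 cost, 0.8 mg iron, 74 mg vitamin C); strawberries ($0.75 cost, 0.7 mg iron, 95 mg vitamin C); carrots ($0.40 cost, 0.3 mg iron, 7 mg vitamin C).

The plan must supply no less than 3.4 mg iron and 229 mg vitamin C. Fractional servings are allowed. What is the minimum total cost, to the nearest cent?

$3.19

Two binding constraints pin down two serving amounts, so the optimal mix uses at most two foods. The candidates are each food alone (scaled to the tighter of iron/vitamin C) and each pair with both constraints tight.
kale only: max(3.4/1.3, 229/77) = 2.974 servings → $3.57.
broccoli only: max(3.4/0.8, 229/74) = 4.25 servings → $5.53.
strawberries only: max(3.4/0.7, 229/95) = 4.857 servings → $3.64.
carrots only: max(3.4/0.3, 229/7) = 32.71 servings → $13.09.
kale + broccoli with both tight: 1.977 servings and 1.038 servings → $3.72.
kale + strawberries with both tight: 2.338 servings and 0.5158 servings → $3.19.
kale + carrots: intersection lies outside the first quadrant.
broccoli + strawberries: the both-tight solution has a negative serving — not a feasible corner.
broccoli + carrots with both tight: 2.705 servings and 4.12 servings → $5.16.
strawberries + carrots with both tight: 1.903 servings and 6.894 servings → $4.18.
So the least-cost plan costs $3.19.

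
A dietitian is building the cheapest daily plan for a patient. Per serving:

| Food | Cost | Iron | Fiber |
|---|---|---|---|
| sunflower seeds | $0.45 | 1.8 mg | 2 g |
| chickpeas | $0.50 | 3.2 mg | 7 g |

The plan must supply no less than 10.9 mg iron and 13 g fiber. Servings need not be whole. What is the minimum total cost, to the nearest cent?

$1.70

A basic optimal solution has at most two foods positive. Try each food alone and each pair with both targets met exactly.
sunflower seeds only: max(10.9/1.8, 13/2) = 6.5 servings → $2.92.
chickpeas only: max(10.9/3.2, 13/7) = 3.406 servings → $1.70.
sunflower seeds + chickpeas with both tight: 5.597 servings and 0.2581 servings → $2.65.
The minimum over all feasible corners is $1.70.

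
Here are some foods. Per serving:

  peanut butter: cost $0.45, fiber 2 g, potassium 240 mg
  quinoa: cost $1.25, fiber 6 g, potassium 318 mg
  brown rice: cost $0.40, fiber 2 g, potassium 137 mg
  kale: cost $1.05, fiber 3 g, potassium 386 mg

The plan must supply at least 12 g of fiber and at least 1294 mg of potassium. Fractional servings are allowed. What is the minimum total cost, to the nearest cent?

Two binding constraints pin down two serving amounts, so the optimal mix uses at most two foods. The candidates are each food alone (scaled to the tighter of fiber/potassium) and each pair with both constraints tight.
peanut butter only: max(12/2, 1294/240) = 6 servings → $2.70.
quinoa only: max(12/6, 1294/318) = 4.069 servings → $5.09.
brown rice only: max(12/2, 1294/137) = 9.445 servings → $3.78.
kale only: max(12/3, 1294/386) = 4 servings → $4.20.
peanut butter + quinoa with both tight: 4.91 servings and 0.3632 servings → $2.66.
peanut butter + brown rice with both tight: 4.583 servings and 1.417 servings → $2.63.
peanut butter + kale: the both-tight solution has a negative serving — not a feasible corner.
quinoa + brown rice: the both-tight solution has a negative serving — not a feasible corner.
quinoa + kale with both tight: 0.5507 servings and 2.899 servings → $3.73.
brown rice + kale with both tight: 2.078 servings and 2.615 servings → $3.58.
Cheapest feasible corner: $2.63.

$2.63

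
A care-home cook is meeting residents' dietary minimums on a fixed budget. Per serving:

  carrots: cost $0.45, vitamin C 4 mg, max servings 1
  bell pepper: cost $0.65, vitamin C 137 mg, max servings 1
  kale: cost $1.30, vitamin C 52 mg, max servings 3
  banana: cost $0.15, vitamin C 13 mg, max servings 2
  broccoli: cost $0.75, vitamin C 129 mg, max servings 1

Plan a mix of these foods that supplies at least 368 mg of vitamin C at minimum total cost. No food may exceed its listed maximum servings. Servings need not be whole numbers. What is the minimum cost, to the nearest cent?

Cost per mg of vitamin C: bell pepper $0.0047, broccoli $0.0058, banana $0.0115, kale $0.0250, carrots $0.1125.
Take 1 serving of bell pepper: +137.0 mg vitamin C for $0.65 (total $0.65, still need 231.0 mg).
Take 1 serving of broccoli: +129.0 mg vitamin C for $0.75 (total $1.40, still need 102.0 mg).
Take 2 servings of banana: +26.0 mg vitamin C for $0.30 (total $1.70, still need 76.0 mg).
Take 1.462 servings of kale: +76.0 mg vitamin C for $1.90 (total $3.60, still need 0.0 mg).
Greedy by cheapest-per-mg is optimal for a single linear constraint, so the minimum cost is $3.60.

$3.60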